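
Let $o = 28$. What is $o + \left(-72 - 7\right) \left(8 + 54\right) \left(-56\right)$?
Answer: $274316$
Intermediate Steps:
$o + \left(-72 - 7\right) \left(8 + 54\right) \left(-56\right) = 28 + \left(-72 - 7\right) \left(8 + 54\right) \left(-56\right) = 28 + \left(-79\right) 62 \left(-56\right) = 28 - -274288 = 28 + 274288 = 274316$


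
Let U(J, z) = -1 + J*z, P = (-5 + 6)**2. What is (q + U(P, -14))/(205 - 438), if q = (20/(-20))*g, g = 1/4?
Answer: 61/932 ≈ 0.065451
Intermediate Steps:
P = 1 (P = 1**2 = 1)
g = 1/4 ≈ 0.25000
q = -1/4 (q = (20/(-20))*(1/4) = (20*(-1/20))*(1/4) = -1*1/4 = -1/4 ≈ -0.25000)
(q + U(P, -14))/(205 - 438) = (-1/4 + (-1 + 1*(-14)))/(205 - 438) = (-1/4 + (-1 - 14))/(-233) = (-1/4 - 15)*(-1/233) = -61/4*(-1/233) = 61/932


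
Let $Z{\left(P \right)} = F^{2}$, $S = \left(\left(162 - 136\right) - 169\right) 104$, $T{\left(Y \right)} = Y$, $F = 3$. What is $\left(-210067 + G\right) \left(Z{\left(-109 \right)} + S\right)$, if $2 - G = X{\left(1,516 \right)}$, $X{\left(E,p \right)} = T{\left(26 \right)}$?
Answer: $3122582533$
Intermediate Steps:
$S = -14872$ ($S = \left(26 - 169\right) 104 = \left(-143\right) 104 = -14872$)
$Z{\left(P \right)} = 9$ ($Z{\left(P \right)} = 3^{2} = 9$)
$X{\left(E,p \right)} = 26$
$G = -24$ ($G = 2 - 26 = -24$)
$\left(-210067 + G\right) \left(Z{\left(-109 \right)} + S\right) = \left(-210067 - 24\right) \left(9 - 14872\right) = \left(-210091\right) \left(-14863\right) = 3122582533$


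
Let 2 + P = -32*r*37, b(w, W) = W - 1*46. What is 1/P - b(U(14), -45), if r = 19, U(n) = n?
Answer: 2047317/22498 ≈ 91.000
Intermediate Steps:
b(w, W) = -46 + W (b(w, W) = W - 46 = -46 + W)
P = -22498 (P = -2 - 32*19*37 = -2 - 608*37 = -2 - 1*22496 = -2 - 22496 = -22498)
1/P - b(U(14), -45) = 1/(-22498) - (-46 - 45) = -1/22498 - 1*(-91) = -1/22498 + 91 = 2047317/22498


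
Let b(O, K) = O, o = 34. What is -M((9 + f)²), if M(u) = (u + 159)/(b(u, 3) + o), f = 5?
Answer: -71/46 ≈ -1.5435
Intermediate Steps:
M(u) = (159 + u)/(34 + u) (M(u) = (u + 159)/(u + 34) = (159 + u)/(34 + u))
-M((9 + f)²) = -(159 + (9 + 5)²)/(34 + (9 + 5)²) = -(159 + 14²)/(34 + 14²) = -(159 + 196)/(34 + 196) = -355/230 = -1*71/46 = -71/46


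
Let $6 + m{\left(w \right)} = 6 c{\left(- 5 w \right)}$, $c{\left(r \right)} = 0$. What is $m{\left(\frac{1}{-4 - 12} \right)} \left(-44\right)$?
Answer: $264$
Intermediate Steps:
$m{\left(w \right)} = -6$ ($m{\left(w \right)} = -6 + 6 \cdot 0 = -6 + 0 = -6$)
$m{\left(\frac{1}{-4 - 12} \right)} \left(-44\right) = \left(-6\right) \left(-44\right) = 264$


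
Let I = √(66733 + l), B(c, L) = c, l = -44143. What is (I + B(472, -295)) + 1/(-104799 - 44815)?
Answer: 70617807/149614 + 3*√2510 ≈ 622.30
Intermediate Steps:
I = 3*√2510 (I = √(66733 - 44143) = √22590 = 3*√2510 ≈ 150.30)
(I + B(472, -295)) + 1/(-104799 - 44815) = (3*√2510 + 472) + 1/(-104799 - 44815) = (472 + 3*√2510) + 1/(-149614) = (472 + 3*√2510) - 1/149614 = 70617807/149614 + 3*√2510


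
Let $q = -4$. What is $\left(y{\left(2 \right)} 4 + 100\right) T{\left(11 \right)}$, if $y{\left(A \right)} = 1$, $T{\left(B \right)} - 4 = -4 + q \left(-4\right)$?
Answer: $1664$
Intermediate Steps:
$T{\left(B \right)} = 16$ ($T{\left(B \right)} = 4 - -12 = 4 + \left(-4 + 16\right) = 4 + 12 = 16$)
$\left(y{\left(2 \right)} 4 + 100\right) T{\left(11 \right)} = \left(1 \cdot 4 + 100\right) 16 = \left(4 + 100\right) 16 = 104 \cdot 16 = 1664$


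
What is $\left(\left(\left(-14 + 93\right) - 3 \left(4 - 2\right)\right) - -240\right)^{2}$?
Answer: $97969$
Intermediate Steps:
$\left(\left(\left(-14 + 93\right) - 3 \left(4 - 2\right)\right) - -240\right)^{2} = \left(\left(79 - 6\right) + 240\right)^{2} = \left(73 + 240\right)^{2} = 313^{2} = 97969$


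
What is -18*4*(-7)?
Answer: 504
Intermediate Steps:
-18*4*(-7) = -72*(-7) = 504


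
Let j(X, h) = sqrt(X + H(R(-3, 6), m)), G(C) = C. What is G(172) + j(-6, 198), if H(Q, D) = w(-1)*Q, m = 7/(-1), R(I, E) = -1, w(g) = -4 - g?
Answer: 172 + I*sqrt(3) ≈ 172.0 + 1.732*I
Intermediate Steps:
m = -7 (m = 7*(-1) = -7)
H(Q, D) = -3*Q (H(Q, D) = (-4 - 1*(-1))*Q = (-4 + 1)*Q = -3*Q)
j(X, h) = sqrt(3 + X) (j(X, h) = sqrt(X - 3*(-1)) = sqrt(X + 3) = sqrt(3 + X))
G(172) + j(-6, 198) = 172 + sqrt(3 - 6) = 172 + sqrt(-3) = 172 + I*sqrt(3)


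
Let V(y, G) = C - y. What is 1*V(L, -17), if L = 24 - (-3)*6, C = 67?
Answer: 25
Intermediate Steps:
L = 42 (L = 24 - 1*(-18) = 24 + 18 = 42)
V(y, G) = 67 - y
1*V(L, -17) = 1*(67 - 1*42) = 1*(67 - 42) = 1*25 = 25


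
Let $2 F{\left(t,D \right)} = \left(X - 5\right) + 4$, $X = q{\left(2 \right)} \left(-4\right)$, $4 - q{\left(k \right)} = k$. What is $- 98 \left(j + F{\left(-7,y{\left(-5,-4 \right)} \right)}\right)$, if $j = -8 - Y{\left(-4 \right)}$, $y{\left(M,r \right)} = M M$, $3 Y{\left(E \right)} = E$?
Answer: $\frac{3283}{3} \approx 1094.3$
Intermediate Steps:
$Y{\left(E \right)} = \frac{E}{3}$
$q{\left(k \right)} = 4 - k$
$y{\left(M,r \right)} = M^{2}$
$X = -8$ ($X = \left(4 - 2\right) \left(-4\right) = 2 \left(-4\right) = -8$)
$F{\left(t,D \right)} = - \frac{9}{2}$ ($F{\left(t,D \right)} = \frac{\left(-8 - 5\right) + 4}{2} = \frac{-13 + 4}{2} = \frac{1}{2} \left(-9\right) = - \frac{9}{2}$)
$j = - \frac{20}{3}$ ($j = -8 - \frac{1}{3} \left(-4\right) = -8 - - \frac{4}{3} = -8 + \frac{4}{3} = - \frac{20}{3} \approx -6.6667$)
$- 98 \left(j + F{\left(-7,y{\left(-5,-4 \right)} \right)}\right) = - 98 \left(- \frac{20}{3} - \frac{9}{2}\right) = \left(-98\right) \left(- \frac{67}{6}\right) = \frac{3283}{3}$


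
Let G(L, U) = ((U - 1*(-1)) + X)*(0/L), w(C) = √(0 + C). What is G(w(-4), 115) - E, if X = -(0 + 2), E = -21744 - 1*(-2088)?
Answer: 19656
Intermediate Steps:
E = -19656 (E = -21744 + 2088 = -19656)
X = -2 (X = -1*2 = -2)
w(C) = √C
G(L, U) = 0 (G(L, U) = ((U - 1*(-1)) - 2)*(0/L) = ((U + 1) - 2)*0 = ((1 + U) - 2)*0 = (-1 + U)*0 = 0)
G(w(-4), 115) - E = 0 - 1*(-19656) = 0 + 19656 = 19656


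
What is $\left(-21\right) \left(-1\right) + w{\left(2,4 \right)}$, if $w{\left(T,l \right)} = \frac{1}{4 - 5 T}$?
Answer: $\frac{125}{6} \approx 20.833$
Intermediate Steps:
$\left(-21\right) \left(-1\right) + w{\left(2,4 \right)} = \left(-21\right) \left(-1\right) - \frac{1}{-4 + 5 \cdot 2} = 21 - \frac{1}{-4 + 10} = 21 - \frac{1}{6} = \frac{125}{6}$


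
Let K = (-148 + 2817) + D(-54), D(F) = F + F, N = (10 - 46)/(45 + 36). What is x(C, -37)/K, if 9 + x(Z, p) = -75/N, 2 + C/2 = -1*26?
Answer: 639/10244 ≈ 0.062378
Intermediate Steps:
N = -4/9 (N = -36/81 = -36*1/81 = -4/9 ≈ -0.44444)
D(F) = 2*F
K = 2561 (K = (-148 + 2817) + 2*(-54) = 2669 - 108 = 2561)
C = -56 (C = -4 + 2*(-1*26) = -4 + 2*(-26) = -4 - 52 = -56)
x(Z, p) = 639/4 (x(Z, p) = -9 - 75/(-4/9) = -9 - 75*(-9/4) = -9 + 675/4 = 639/4)
x(C, -37)/K = (639/4)/2561 = (639/4)*(1/2561) = 639/10244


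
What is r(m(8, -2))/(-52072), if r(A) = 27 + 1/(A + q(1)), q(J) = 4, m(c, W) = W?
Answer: -55/104144 ≈ -0.00052811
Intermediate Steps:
r(A) = 27 + 1/(4 + A) (r(A) = 27 + 1/(A + 4) = 27 + 1/(4 + A))
r(m(8, -2))/(-52072) = ((109 + 27*(-2))/(4 - 2))/(-52072) = ((109 - 54)/2)*(-1/52072) = ((½)*55)*(-1/52072) = (55/2)*(-1/52072) = -55/104144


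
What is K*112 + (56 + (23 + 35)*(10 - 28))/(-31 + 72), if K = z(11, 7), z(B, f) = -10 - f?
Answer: -79052/41 ≈ -1928.1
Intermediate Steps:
K = -17 (K = -10 - 1*7 = -10 - 7 = -17)
K*112 + (56 + (23 + 35)*(10 - 28))/(-31 + 72) = -17*112 + (56 + (23 + 35)*(10 - 28))/(-31 + 72) = -1904 + (56 + 58*(-18))/41 = -1904 + (56 - 1044)*(1/41) = -1904 - 988*1/41 = -1904 - 988/41 = -79052/41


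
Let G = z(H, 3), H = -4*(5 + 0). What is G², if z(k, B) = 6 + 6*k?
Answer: 12996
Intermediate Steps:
H = -20 (H = -4*5 = -20)
G = -114 (G = 6 + 6*(-20) = 6 - 120 = -114)
G² = (-114)² = 12996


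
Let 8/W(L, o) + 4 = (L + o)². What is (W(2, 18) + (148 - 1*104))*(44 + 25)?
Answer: 100234/33 ≈ 3037.4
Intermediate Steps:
W(L, o) = 8/(-4 + (L + o)²)
(W(2, 18) + (148 - 1*104))*(44 + 25) = (8/(-4 + (2 + 18)²) + (148 - 1*104))*(44 + 25) = (8/(-4 + 20²) + (148 - 104))*69 = (8/(-4 + 400) + 44)*69 = (8/396 + 44)*69 = (8*(1/396) + 44)*69 = (2/99 + 44)*69 = (4358/99)*69 = 100234/33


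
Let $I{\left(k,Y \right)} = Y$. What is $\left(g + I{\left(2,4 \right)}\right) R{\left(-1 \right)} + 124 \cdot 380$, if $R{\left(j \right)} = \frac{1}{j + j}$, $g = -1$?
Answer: $\frac{94237}{2} \approx 47119.0$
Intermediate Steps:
$R{\left(j \right)} = \frac{1}{2 j}$
$\left(g + I{\left(2,4 \right)}\right) R{\left(-1 \right)} + 124 \cdot 380 = \left(-1 + 4\right) \frac{1}{2 \left(-1\right)} + 124 \cdot 380 = 3 \cdot \frac{1}{2} \left(-1\right) + 47120 = 3 \left(- \frac{1}{2}\right) + 47120 = - \frac{3}{2} + 47120 = \frac{94237}{2}$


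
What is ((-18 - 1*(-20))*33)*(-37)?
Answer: -2442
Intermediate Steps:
((-18 - 1*(-20))*33)*(-37) = ((-18 + 20)*33)*(-37) = (2*33)*(-37) = 66*(-37) = -2442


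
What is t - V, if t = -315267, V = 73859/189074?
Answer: -59608866617/189074 ≈ -3.1527e+5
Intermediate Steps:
V = 73859/189074 (V = 73859*(1/189074) = 73859/189074 ≈ 0.39064)
t - V = -315267 - 1*73859/189074 = -315267 - 73859/189074 = -59608866617/189074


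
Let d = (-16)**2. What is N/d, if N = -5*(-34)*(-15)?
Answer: -1275/128 ≈ -9.9609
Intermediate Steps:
N = -2550 (N = 170*(-15) = -2550)
d = 256
N/d = -2550/256 = -2550*1/256 = -1275/128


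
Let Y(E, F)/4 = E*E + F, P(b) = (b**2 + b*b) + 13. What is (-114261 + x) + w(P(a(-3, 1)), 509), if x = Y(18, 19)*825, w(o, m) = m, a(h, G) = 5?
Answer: 1018148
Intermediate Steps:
P(b) = 13 + 2*b**2 (P(b) = (b**2 + b**2) + 13 = 2*b**2 + 13 = 13 + 2*b**2)
Y(E, F) = 4*F + 4*E**2 (Y(E, F) = 4*(E*E + F) = 4*(E**2 + F) = 4*(F + E**2) = 4*F + 4*E**2)
x = 1131900 (x = (4*19 + 4*18**2)*825 = (76 + 4*324)*825 = (76 + 1296)*825 = 1372*825 = 1131900)
(-114261 + x) + w(P(a(-3, 1)), 509) = (-114261 + 1131900) + 509 = 1017639 + 509 = 1018148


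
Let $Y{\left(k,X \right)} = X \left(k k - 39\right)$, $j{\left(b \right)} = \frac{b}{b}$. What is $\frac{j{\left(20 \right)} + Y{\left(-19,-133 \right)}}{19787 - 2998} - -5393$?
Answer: $\frac{90500252}{16789} \approx 5390.5$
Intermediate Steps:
$j{\left(b \right)} = 1$
$Y{\left(k,X \right)} = X \left(-39 + k^{2}\right)$ ($Y{\left(k,X \right)} = X \left(k^{2} - 39\right) = X \left(-39 + k^{2}\right)$)
$\frac{j{\left(20 \right)} + Y{\left(-19,-133 \right)}}{19787 - 2998} - -5393 = \frac{1 - 133 \left(-39 + \left(-19\right)^{2}\right)}{19787 - 2998} - -5393 = \frac{1 - 133 \left(-39 + 361\right)}{16789} + 5393 = \left(1 - 42826\right) \frac{1}{16789} + 5393 = \left(-42825\right) \frac{1}{16789} + 5393 = - \frac{42825}{16789} + 5393 = \frac{90500252}{16789}$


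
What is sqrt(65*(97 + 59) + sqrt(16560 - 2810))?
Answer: sqrt(10140 + 25*sqrt(22)) ≈ 101.28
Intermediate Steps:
sqrt(65*(97 + 59) + sqrt(16560 - 2810)) = sqrt(65*156 + sqrt(13750)) = sqrt(10140 + 25*sqrt(22))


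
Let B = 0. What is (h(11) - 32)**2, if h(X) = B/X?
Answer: 1024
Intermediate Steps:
h(X) = 0 (h(X) = 0/X = 0)
(h(11) - 32)**2 = (0 - 32)**2 = (-32)**2 = 1024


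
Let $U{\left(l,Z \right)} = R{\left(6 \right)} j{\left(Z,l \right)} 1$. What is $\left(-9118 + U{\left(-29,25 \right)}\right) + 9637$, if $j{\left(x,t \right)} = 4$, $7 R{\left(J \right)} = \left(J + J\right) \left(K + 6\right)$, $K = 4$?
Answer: $\frac{4113}{7} \approx 587.57$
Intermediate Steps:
$R{\left(J \right)} = \frac{20 J}{7}$ ($R{\left(J \right)} = \frac{\left(J + J\right) \left(4 + 6\right)}{7} = \frac{2 J 10}{7} = \frac{20 J}{7}$)
$U{\left(l,Z \right)} = \frac{480}{7}$ ($U{\left(l,Z \right)} = \frac{20}{7} \cdot 6 \cdot 4 \cdot 1 = \frac{120}{7} \cdot 4 \cdot 1 = \frac{480}{7} \cdot 1 = \frac{480}{7}$)
$\left(-9118 + U{\left(-29,25 \right)}\right) + 9637 = \left(-9118 + \frac{480}{7}\right) + 9637 = - \frac{63346}{7} + 9637 = \frac{4113}{7}$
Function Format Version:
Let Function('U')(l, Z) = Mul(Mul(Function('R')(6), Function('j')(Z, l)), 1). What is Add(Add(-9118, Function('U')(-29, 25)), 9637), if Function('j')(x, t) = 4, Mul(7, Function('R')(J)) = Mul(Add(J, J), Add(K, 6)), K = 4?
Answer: Rational(4113, 7) ≈ 587.57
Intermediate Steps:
Function('R')(J) = Mul(Rational(20, 7), J) (Function('R')(J) = Mul(Rational(1, 7), Mul(Add(J, J), Add(4, 6))) = Mul(Rational(1, 7), Mul(Mul(2, J), 10)) = Mul(Rational(1, 7), Mul(20, J)) = Mul(Rational(20, 7), J))
Function('U')(l, Z) = Rational(480, 7) (Function('U')(l, Z) = Mul(Mul(Mul(Rational(20, 7), 6), 4), 1) = Mul(Mul(Rational(120, 7), 4), 1) = Mul(Rational(480, 7), 1) = Rational(480, 7))
Add(Add(-9118, Function('U')(-29, 25)), 9637) = Add(Add(-9118, Rational(480, 7)), 9637) = Add(Rational(-63346, 7), 9637) = Rational(4113, 7)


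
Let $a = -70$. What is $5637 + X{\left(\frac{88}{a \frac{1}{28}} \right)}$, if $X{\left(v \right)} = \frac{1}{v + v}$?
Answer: $\frac{1984219}{352} \approx 5637.0$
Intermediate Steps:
$X{\left(v \right)} = \frac{1}{2 v}$
$5637 + X{\left(\frac{88}{a \frac{1}{28}} \right)} = 5637 + \frac{1}{2 \frac{88}{\left(-70\right) \frac{1}{28}}} = 5637 + \frac{1}{2 \frac{88}{- \frac{5}{2}}} = 5637 + \frac{1}{2 \cdot 88 \left(- \frac{2}{5}\right)} = 5637 + \frac{1}{2 \left(- \frac{176}{5}\right)} = 5637 + \frac{1}{2} \left(- \frac{5}{176}\right) = 5637 - \frac{5}{352} = \frac{1984219}{352}$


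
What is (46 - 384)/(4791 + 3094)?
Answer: -338/7885 ≈ -0.042866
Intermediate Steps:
(46 - 384)/(4791 + 3094) = -338/7885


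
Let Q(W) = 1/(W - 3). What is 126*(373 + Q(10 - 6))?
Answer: 47124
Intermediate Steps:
Q(W) = 1/(-3 + W)
126*(373 + Q(10 - 6)) = 126*(373 + 1/(-3 + (10 - 6))) = 126*(373 + 1/(-3 + 4)) = 126*(373 + 1/1) = 126*(373 + 1) = 126*374 = 47124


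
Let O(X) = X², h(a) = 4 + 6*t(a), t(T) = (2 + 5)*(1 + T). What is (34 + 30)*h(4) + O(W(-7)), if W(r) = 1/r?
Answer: 671105/49 ≈ 13696.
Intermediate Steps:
t(T) = 7 + 7*T (t(T) = 7*(1 + T) = 7 + 7*T)
h(a) = 46 + 42*a (h(a) = 4 + 6*(7 + 7*a) = 4 + (42 + 42*a) = 46 + 42*a)
(34 + 30)*h(4) + O(W(-7)) = (34 + 30)*(46 + 42*4) + (1/(-7))² = 64*(46 + 168) + (-⅐)² = 64*214 + 1/49 = 13696 + 1/49 = 671105/49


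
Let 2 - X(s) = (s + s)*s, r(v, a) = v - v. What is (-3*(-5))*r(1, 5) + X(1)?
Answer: 0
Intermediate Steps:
r(v, a) = 0
X(s) = 2 - 2*s**2 (X(s) = 2 - (s + s)*s = 2 - 2*s*s = 2 - 2*s**2)
(-3*(-5))*r(1, 5) + X(1) = -3*(-5)*0 + (2 - 2*1**2) = 15*0 + (2 - 2*1) = 0 + (2 - 2) = 0 + 0 = 0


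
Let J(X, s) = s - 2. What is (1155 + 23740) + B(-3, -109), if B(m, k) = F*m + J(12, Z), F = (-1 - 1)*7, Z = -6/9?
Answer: 74803/3 ≈ 24934.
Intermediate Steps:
Z = -⅔ (Z = -6*⅑ = -⅔ ≈ -0.66667)
J(X, s) = -2 + s
F = -14 (F = -2*7 = -14)
B(m, k) = -8/3 - 14*m (B(m, k) = -14*m + (-2 - ⅔) = -14*m - 8/3 = -8/3 - 14*m)
(1155 + 23740) + B(-3, -109) = (1155 + 23740) + (-8/3 - 14*(-3)) = 24895 + (-8/3 + 42) = 24895 + 118/3 = 74803/3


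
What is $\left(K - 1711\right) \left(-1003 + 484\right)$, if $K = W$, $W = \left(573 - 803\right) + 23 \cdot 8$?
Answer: $911883$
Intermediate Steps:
$W = -46$ ($W = -230 + 184 = -46$)
$K = -46$
$\left(K - 1711\right) \left(-1003 + 484\right) = \left(-46 - 1711\right) \left(-1003 + 484\right) = \left(-1757\right) \left(-519\right) = 911883$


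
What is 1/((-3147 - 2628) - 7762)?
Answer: -1/13537 ≈ -7.3872e-5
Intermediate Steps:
1/((-3147 - 2628) - 7762) = 1/(-5775 - 7762) = 1/(-13537) = -1/13537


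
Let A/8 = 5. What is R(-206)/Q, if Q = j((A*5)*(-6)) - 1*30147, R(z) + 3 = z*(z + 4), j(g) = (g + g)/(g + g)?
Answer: -41609/30146 ≈ -1.3802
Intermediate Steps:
A = 40 (A = 8*5 = 40)
j(g) = 1 (j(g) = (2*g)/((2*g)) = (2*g)*(1/(2*g)) = 1)
R(z) = -3 + z*(4 + z) (R(z) = -3 + z*(z + 4) = -3 + z*(4 + z))
Q = -30146 (Q = 1 - 1*30147 = 1 - 30147 = -30146)
R(-206)/Q = (-3 + (-206)² + 4*(-206))/(-30146) = (-3 + 42436 - 824)*(-1/30146) = 41609*(-1/30146) = -41609/30146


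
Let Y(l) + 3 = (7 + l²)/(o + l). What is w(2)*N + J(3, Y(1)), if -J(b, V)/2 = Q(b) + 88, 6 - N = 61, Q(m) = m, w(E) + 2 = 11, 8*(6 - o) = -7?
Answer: -677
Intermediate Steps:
o = 55/8 (o = 6 - ⅛*(-7) = 6 + 7/8 = 55/8 ≈ 6.8750)
w(E) = 9 (w(E) = -2 + 11 = 9)
Y(l) = -3 + (7 + l²)/(55/8 + l)
N = -55 (N = 6 - 1*61 = 6 - 61 = -55)
J(b, V) = -176 - 2*b (J(b, V) = -2*(b + 88) = -2*(88 + b) = -176 - 2*b)
w(2)*N + J(3, Y(1)) = 9*(-55) + (-176 - 2*3) = -495 + (-176 - 6) = -495 - 182 = -677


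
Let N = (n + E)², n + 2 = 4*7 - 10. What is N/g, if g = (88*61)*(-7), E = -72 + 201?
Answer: -21025/37576 ≈ -0.55953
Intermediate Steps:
n = 16 (n = -2 + (4*7 - 10) = -2 + (28 - 10) = -2 + 18 = 16)
E = 129
g = -37576 (g = 5368*(-7) = -37576)
N = 21025 (N = (16 + 129)² = 145² = 21025)
N/g = 21025/(-37576) = 21025*(-1/37576) = -21025/37576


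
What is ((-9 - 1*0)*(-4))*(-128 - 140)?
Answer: -9648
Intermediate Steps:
((-9 - 1*0)*(-4))*(-128 - 140) = ((-9 + 0)*(-4))*(-268) = -9*(-4)*(-268) = 36*(-268) = -9648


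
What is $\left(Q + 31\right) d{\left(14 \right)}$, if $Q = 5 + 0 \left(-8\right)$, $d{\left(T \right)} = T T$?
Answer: $7056$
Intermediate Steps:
$d{\left(T \right)} = T^{2}$
$Q = 5$ ($Q = 5 + 0 = 5$)
$\left(Q + 31\right) d{\left(14 \right)} = \left(5 + 31\right) 14^{2} = 36 \cdot 196 = 7056$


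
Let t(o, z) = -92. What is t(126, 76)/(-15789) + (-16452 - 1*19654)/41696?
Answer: -283120801/329169072 ≈ -0.86011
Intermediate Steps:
t(126, 76)/(-15789) + (-16452 - 1*19654)/41696 = -92/(-15789) + (-16452 - 1*19654)/41696 = -92*(-1/15789) + (-16452 - 19654)*(1/41696) = 92/15789 - 36106*1/41696 = 92/15789 - 18053/20848 = -283120801/329169072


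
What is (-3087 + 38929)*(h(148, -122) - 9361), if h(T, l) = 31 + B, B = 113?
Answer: -330355714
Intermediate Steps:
h(T, l) = 144 (h(T, l) = 31 + 113 = 144)
(-3087 + 38929)*(h(148, -122) - 9361) = (-3087 + 38929)*(144 - 9361) = 35842*(-9217) = -330355714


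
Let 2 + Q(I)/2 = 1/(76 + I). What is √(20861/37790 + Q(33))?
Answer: I*√58190712280210/4119110 ≈ 1.8519*I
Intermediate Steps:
Q(I) = -4 + 2/(76 + I)
√(20861/37790 + Q(33)) = √(20861/37790 + 2*(-151 - 2*33)/(76 + 33)) = √(20861*(1/37790) + 2*(-151 - 66)/109) = √(20861/37790 + 2*(1/109)*(-217)) = √(20861/37790 - 434/109) = √(-14127011/4119110) = I*√58190712280210/4119110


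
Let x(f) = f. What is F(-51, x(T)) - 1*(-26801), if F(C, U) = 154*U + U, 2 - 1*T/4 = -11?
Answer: 34861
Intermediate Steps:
T = 52 (T = 8 - 4*(-11) = 8 + 44 = 52)
F(C, U) = 155*U
F(-51, x(T)) - 1*(-26801) = 155*52 - 1*(-26801) = 8060 + 26801 = 34861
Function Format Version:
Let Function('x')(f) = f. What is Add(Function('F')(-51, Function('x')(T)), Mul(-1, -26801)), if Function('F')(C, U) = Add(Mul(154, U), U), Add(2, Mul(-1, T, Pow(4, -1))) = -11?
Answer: 34861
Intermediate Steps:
T = 52 (T = Add(8, Mul(-4, -11)) = Add(8, 44) = 52)
Function('F')(C, U) = Mul(155, U)
Add(Function('F')(-51, Function('x')(T)), Mul(-1, -26801)) = Add(Mul(155, 52), Mul(-1, -26801)) = Add(8060, 26801) = 34861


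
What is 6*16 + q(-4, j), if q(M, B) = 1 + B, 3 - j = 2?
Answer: 98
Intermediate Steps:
j = 1 (j = 3 - 1*2 = 3 - 2 = 1)
6*16 + q(-4, j) = 6*16 + (1 + 1) = 96 + 2 = 98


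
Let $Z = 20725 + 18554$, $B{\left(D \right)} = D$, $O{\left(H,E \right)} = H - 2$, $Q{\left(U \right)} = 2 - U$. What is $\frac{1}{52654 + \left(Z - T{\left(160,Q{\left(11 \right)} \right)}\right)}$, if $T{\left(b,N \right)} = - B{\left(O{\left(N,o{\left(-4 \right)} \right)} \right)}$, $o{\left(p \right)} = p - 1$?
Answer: $\frac{1}{91922} \approx 1.0879 \cdot 10^{-5}$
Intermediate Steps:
$o{\left(p \right)} = -1 + p$
$O{\left(H,E \right)} = -2 + H$
$T{\left(b,N \right)} = 2 - N$ ($T{\left(b,N \right)} = - (-2 + N) = 2 - N$)
$Z = 39279$
$\frac{1}{52654 + \left(Z - T{\left(160,Q{\left(11 \right)} \right)}\right)} = \frac{1}{52654 + \left(39279 - \left(2 - \left(2 - 11\right)\right)\right)} = \frac{1}{52654 + \left(39279 - \left(2 - -9\right)\right)} = \frac{1}{52654 + \left(39279 - \left(2 + 9\right)\right)} = \frac{1}{52654 + \left(39279 - 11\right)} = \frac{1}{52654 + 39268} = \frac{1}{91922}$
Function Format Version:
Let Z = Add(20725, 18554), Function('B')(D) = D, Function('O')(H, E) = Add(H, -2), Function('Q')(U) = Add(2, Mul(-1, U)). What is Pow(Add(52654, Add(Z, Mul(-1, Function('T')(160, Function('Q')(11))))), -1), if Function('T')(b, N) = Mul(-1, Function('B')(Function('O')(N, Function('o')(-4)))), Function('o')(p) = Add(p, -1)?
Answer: Rational(1, 91922) ≈ 1.0879e-5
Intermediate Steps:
Function('o')(p) = Add(-1, p)
Function('O')(H, E) = Add(-2, H)
Function('T')(b, N) = Add(2, Mul(-1, N)) (Function('T')(b, N) = Mul(-1, Add(-2, N)) = Add(2, Mul(-1, N)))
Z = 39279
Pow(Add(52654, Add(Z, Mul(-1, Function('T')(160, Function('Q')(11))))), -1) = Pow(Add(52654, Add(39279, Mul(-1, Add(2, Mul(-1, Add(2, Mul(-1, 11))))))), -1) = Pow(Add(52654, Add(39279, Mul(-1, Add(2, Mul(-1, Add(2, -11)))))), -1) = Pow(Add(52654, Add(39279, Mul(-1, Add(2, Mul(-1, -9))))), -1) = Pow(Add(52654, Add(39279, Mul(-1, Add(2, 9)))), -1) = Pow(Add(52654, Add(39279, Mul(-1, 11))), -1) = Pow(Add(52654, Add(39279, -11)), -1) = Pow(Add(52654, 39268), -1) = Pow(91922, -1) = Rational(1, 91922)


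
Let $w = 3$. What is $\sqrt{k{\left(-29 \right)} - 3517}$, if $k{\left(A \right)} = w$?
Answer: $i \sqrt{3514} \approx 59.279 i$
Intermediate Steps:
$k{\left(A \right)} = 3$
$\sqrt{k{\left(-29 \right)} - 3517} = \sqrt{3 - 3517} = \sqrt{-3514} = i \sqrt{3514}$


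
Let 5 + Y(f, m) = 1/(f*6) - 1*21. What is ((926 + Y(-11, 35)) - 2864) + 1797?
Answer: -11023/66 ≈ -167.02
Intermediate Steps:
Y(f, m) = -26 + 1/(6*f) (Y(f, m) = -5 + (1/(f*6) - 1*21) = -5 + (1/(6*f) - 21) = -5 + (-21 + 1/(6*f)) = -26 + 1/(6*f))
((926 + Y(-11, 35)) - 2864) + 1797 = ((926 + (-26 + (⅙)/(-11))) - 2864) + 1797 = ((926 + (-26 + (⅙)*(-1/11))) - 2864) + 1797 = ((926 + (-26 - 1/66)) - 2864) + 1797 = ((926 - 1717/66) - 2864) + 1797 = (59399/66 - 2864) + 1797 = -129625/66 + 1797 = -11023/66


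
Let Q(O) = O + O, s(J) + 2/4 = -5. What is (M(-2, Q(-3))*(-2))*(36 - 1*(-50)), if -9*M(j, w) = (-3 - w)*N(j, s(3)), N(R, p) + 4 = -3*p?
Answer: 2150/3 ≈ 716.67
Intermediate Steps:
s(J) = -11/2 (s(J) = -½ - 5 = -11/2)
N(R, p) = -4 - 3*p
Q(O) = 2*O
M(j, w) = 25/6 + 25*w/18 (M(j, w) = -(-3 - w)*(-4 - 3*(-11/2))/9 = -(-3 - w)*(-4 + 33/2)/9 = -(-3 - w)*25/(9*2) = -(-75/2 - 25*w/2)/9 = 25/6 + 25*w/18)
(M(-2, Q(-3))*(-2))*(36 - 1*(-50)) = ((25/6 + 25*(2*(-3))/18)*(-2))*(36 - 1*(-50)) = ((25/6 + (25/18)*(-6))*(-2))*(36 + 50) = ((25/6 - 25/3)*(-2))*86 = -25/6*(-2)*86 = (25/3)*86 = 2150/3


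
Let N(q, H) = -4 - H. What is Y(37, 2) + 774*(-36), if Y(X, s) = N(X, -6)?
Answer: -27862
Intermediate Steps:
Y(X, s) = 2 (Y(X, s) = -4 - 1*(-6) = -4 + 6 = 2)
Y(37, 2) + 774*(-36) = 2 + 774*(-36) = 2 - 27864 = -27862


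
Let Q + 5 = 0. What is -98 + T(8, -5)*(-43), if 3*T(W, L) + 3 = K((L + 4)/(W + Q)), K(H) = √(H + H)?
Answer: -55 - 43*I*√6/9 ≈ -55.0 - 11.703*I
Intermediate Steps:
Q = -5 (Q = -5 + 0 = -5)
K(H) = √2*√H (K(H) = √(2*H) = √2*√H)
T(W, L) = -1 + √2*√((4 + L)/(-5 + W))/3 (T(W, L) = -1 + (√2*√((L + 4)/(W - 5)))/3 = -1 + (√2*√((4 + L)/(-5 + W)))/3 = -1 + √2*√((4 + L)/(-5 + W))/3)
-98 + T(8, -5)*(-43) = -98 + (-1 + √2*√((4 - 5)/(-5 + 8))/3)*(-43) = -98 + (-1 + √2*√(-1/3)/3)*(-43) = -98 + (-1 + √2*√((⅓)*(-1))/3)*(-43) = -98 + (-1 + √2*√(-⅓)/3)*(-43) = -98 + (-1 + √2*(I*√3/3)/3)*(-43) = -98 + (-1 + I*√6/9)*(-43) = -98 + (43 - 43*I*√6/9) = -55 - 43*I*√6/9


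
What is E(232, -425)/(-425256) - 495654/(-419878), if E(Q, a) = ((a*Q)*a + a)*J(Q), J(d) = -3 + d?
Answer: -2014500256823113/89277819384 ≈ -22564.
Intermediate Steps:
E(Q, a) = (-3 + Q)*(a + Q*a**2) (E(Q, a) = ((a*Q)*a + a)*(-3 + Q) = ((Q*a)*a + a)*(-3 + Q) = (Q*a**2 + a)*(-3 + Q) = (a + Q*a**2)*(-3 + Q) = (-3 + Q)*(a + Q*a**2))
E(232, -425)/(-425256) - 495654/(-419878) = -425*(1 + 232*(-425))*(-3 + 232)/(-425256) - 495654/(-419878) = -425*(1 - 98600)*229*(-1/425256) - 495654*(-1/419878) = -425*(-98599)*229*(-1/425256) + 247827/209939 = 9596147675*(-1/425256) + 247827/209939 = -9596147675/425256 + 247827/209939 = -2014500256823113/89277819384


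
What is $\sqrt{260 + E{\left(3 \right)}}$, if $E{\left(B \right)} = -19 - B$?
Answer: $\sqrt{238} \approx 15.427$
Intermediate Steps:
$\sqrt{260 + E{\left(3 \right)}} = \sqrt{260 - 22} = \sqrt{238}$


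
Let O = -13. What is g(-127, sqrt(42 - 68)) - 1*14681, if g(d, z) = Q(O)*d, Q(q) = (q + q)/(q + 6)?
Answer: -106069/7 ≈ -15153.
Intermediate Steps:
Q(q) = 2*q/(6 + q) (Q(q) = (2*q)/(6 + q) = 2*q/(6 + q))
g(d, z) = 26*d/7 (g(d, z) = (2*(-13)/(6 - 13))*d = (2*(-13)/(-7))*d = (2*(-13)*(-1/7))*d = 26*d/7)
g(-127, sqrt(42 - 68)) - 1*14681 = (26/7)*(-127) - 1*14681 = -3302/7 - 14681 = -106069/7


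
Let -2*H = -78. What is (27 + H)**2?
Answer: 4356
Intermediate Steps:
H = 39 (H = -1/2*(-78) = 39)
(27 + H)**2 = (27 + 39)**2 = 66**2 = 4356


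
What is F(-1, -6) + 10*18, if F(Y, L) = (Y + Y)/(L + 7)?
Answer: 178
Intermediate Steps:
F(Y, L) = 2*Y/(7 + L) (F(Y, L) = (2*Y)/(7 + L) = 2*Y/(7 + L))
F(-1, -6) + 10*18 = 2*(-1)/(7 - 6) + 10*18 = 2*(-1)/1 + 180 = 2*(-1)*1 + 180 = -2 + 180 = 178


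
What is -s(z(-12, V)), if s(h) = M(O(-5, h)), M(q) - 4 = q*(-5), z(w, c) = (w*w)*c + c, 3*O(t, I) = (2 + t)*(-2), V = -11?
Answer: 6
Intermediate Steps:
O(t, I) = -4/3 - 2*t/3 (O(t, I) = ((2 + t)*(-2))/3 = (-4 - 2*t)/3 = -4/3 - 2*t/3)
z(w, c) = c + c*w² (z(w, c) = w²*c + c = c*w² + c = c + c*w²)
M(q) = 4 - 5*q (M(q) = 4 + q*(-5) = 4 - 5*q)
s(h) = -6 (s(h) = 4 - 5*(-4/3 - ⅔*(-5)) = 4 - 5*(-4/3 + 10/3) = 4 - 5*2 = 4 - 10 = -6)
-s(z(-12, V)) = -1*(-6) = 6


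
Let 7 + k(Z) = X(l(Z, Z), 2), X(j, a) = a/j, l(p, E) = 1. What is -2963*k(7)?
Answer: 14815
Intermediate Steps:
k(Z) = -5 (k(Z) = -7 + 2/1 = -7 + 2*1 = -7 + 2 = -5)
-2963*k(7) = -2963*(-5) = 14815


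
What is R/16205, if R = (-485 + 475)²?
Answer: 20/3241 ≈ 0.0061709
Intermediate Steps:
R = 100 (R = (-10)² = 100)
R/16205 = 100/16205 = 100*(1/16205) = 20/3241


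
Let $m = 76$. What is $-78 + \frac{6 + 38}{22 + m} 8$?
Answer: $- \frac{3646}{49} \approx -74.408$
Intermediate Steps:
$-78 + \frac{6 + 38}{22 + m} 8 = -78 + \frac{6 + 38}{22 + 76} \cdot 8 = -78 + \frac{44}{98} \cdot 8 = -78 + 44 \cdot \frac{1}{98} \cdot 8 = -78 + \frac{22}{49} \cdot 8 = -78 + \frac{176}{49} = - \frac{3646}{49}$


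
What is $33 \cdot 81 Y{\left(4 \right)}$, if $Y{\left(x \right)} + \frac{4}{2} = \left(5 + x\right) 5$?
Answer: $114939$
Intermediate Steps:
$Y{\left(x \right)} = 23 + 5 x$ ($Y{\left(x \right)} = -2 + \left(5 + x\right) 5 = -2 + \left(25 + 5 x\right) = 23 + 5 x$)
$33 \cdot 81 Y{\left(4 \right)} = 33 \cdot 81 \left(23 + 5 \cdot 4\right) = 2673 \left(23 + 20\right) = 2673 \cdot 43 = 114939$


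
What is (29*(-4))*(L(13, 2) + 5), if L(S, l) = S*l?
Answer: -3596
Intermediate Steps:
(29*(-4))*(L(13, 2) + 5) = (29*(-4))*(13*2 + 5) = -116*(26 + 5) = -116*31 = -3596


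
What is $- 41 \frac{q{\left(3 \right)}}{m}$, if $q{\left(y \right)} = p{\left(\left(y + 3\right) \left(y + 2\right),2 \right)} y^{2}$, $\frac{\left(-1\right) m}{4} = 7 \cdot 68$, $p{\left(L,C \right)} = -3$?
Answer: $- \frac{1107}{1904} \approx -0.58141$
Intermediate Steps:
$m = -1904$ ($m = - 4 \cdot 7 \cdot 68 = \left(-4\right) 476 = -1904$)
$q{\left(y \right)} = - 3 y^{2}$
$- 41 \frac{q{\left(3 \right)}}{m} = - 41 \frac{\left(-3\right) 3^{2}}{-1904} = - 41 \left(-3\right) 9 \left(- \frac{1}{1904}\right) = - 41 \left(\left(-27\right) \left(- \frac{1}{1904}\right)\right) = \left(-41\right) \frac{27}{1904} = - \frac{1107}{1904}$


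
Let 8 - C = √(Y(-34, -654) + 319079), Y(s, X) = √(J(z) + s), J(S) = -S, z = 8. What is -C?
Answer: -8 + √(319079 + I*√42) ≈ 556.87 + 0.005736*I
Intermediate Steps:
Y(s, X) = √(-8 + s) (Y(s, X) = √(-1*8 + s) = √(-8 + s))
C = 8 - √(319079 + I*√42) (C = 8 - √(√(-8 - 34) + 319079) = 8 - √(√(-42) + 319079) = 8 - √(I*√42 + 319079) = 8 - √(319079 + I*√42) ≈ -556.87 - 0.0057365*I)
-C = -(8 - √(319079 + I*√42)) = -8 + √(319079 + I*√42)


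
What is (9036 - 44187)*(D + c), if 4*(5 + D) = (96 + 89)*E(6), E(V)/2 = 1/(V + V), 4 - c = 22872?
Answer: 6429902939/8 ≈ 8.0374e+8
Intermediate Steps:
c = -22868 (c = 4 - 1*22872 = 4 - 22872 = -22868)
E(V) = 1/V (E(V) = 2/(V + V) = 2/((2*V)) = 2*(1/(2*V)) = 1/V)
D = 65/24 (D = -5 + ((96 + 89)/6)/4 = -5 + (185*(⅙))/4 = -5 + (¼)*(185/6) = -5 + 185/24 = 65/24 ≈ 2.7083)
(9036 - 44187)*(D + c) = (9036 - 44187)*(65/24 - 22868) = -35151*(-548767/24) = 6429902939/8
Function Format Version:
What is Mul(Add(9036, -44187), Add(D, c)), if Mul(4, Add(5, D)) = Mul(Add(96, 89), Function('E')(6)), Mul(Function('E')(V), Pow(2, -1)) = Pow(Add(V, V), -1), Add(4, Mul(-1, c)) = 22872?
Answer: Rational(6429902939, 8) ≈ 8.0374e+8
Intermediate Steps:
c = -22868 (c = Add(4, Mul(-1, 22872)) = Add(4, -22872) = -22868)
Function('E')(V) = Pow(V, -1) (Function('E')(V) = Mul(2, Pow(Add(V, V), -1)) = Mul(2, Pow(Mul(2, V), -1)) = Mul(2, Mul(Rational(1, 2), Pow(V, -1))) = Pow(V, -1))
D = Rational(65, 24) (D = Add(-5, Mul(Rational(1, 4), Mul(Add(96, 89), Pow(6, -1)))) = Add(-5, Mul(Rational(1, 4), Mul(185, Rational(1, 6)))) = Add(-5, Mul(Rational(1, 4), Rational(185, 6))) = Add(-5, Rational(185, 24)) = Rational(65, 24) ≈ 2.7083)
Mul(Add(9036, -44187), Add(D, c)) = Mul(Add(9036, -44187), Add(Rational(65, 24), -22868)) = Mul(-35151, Rational(-548767, 24)) = Rational(6429902939, 8)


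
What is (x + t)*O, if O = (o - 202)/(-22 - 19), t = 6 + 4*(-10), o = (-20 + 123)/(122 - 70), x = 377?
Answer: 3567543/2132 ≈ 1673.3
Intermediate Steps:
o = 103/52 ≈ 1.9808
t = -34 (t = 6 - 40 = -34)
O = 10401/2132 (O = (103/52 - 202)/(-22 - 19) = -10401/52/(-41) = -10401/52*(-1/41) = 10401/2132 ≈ 4.8785)
(x + t)*O = (377 - 34)*(10401/2132) = 343*(10401/2132) = 3567543/2132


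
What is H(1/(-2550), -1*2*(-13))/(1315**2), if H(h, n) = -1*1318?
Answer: -1318/1729225 ≈ -0.00076219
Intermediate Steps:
H(h, n) = -1318
H(1/(-2550), -1*2*(-13))/(1315**2) = -1318/(1315**2) = -1318/1729225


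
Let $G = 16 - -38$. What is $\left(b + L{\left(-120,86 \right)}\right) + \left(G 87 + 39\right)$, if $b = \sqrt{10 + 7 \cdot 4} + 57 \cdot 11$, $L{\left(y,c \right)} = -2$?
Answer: $5362 + \sqrt{38} \approx 5368.2$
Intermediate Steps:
$b = 627 + \sqrt{38}$ ($b = \sqrt{10 + 28} + 627 = \sqrt{38} + 627 = 627 + \sqrt{38} \approx 633.16$)
$G = 54$ ($G = 16 + 38 = 54$)
$\left(b + L{\left(-120,86 \right)}\right) + \left(G 87 + 39\right) = \left(\left(627 + \sqrt{38}\right) - 2\right) + \left(54 \cdot 87 + 39\right) = \left(625 + \sqrt{38}\right) + \left(4698 + 39\right) = \left(625 + \sqrt{38}\right) + 4737 = 5362 + \sqrt{38}$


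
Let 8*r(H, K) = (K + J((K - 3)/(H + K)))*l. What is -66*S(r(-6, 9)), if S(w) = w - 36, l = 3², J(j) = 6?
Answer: 5049/4 ≈ 1262.3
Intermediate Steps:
l = 9
r(H, K) = 27/4 + 9*K/8 (r(H, K) = ((K + 6)*9)/8 = ((6 + K)*9)/8 = (54 + 9*K)/8 = 27/4 + 9*K/8)
S(w) = -36 + w
-66*S(r(-6, 9)) = -66*(-36 + (27/4 + (9/8)*9)) = -66*(-36 + (27/4 + 81/8)) = -66*(-36 + 135/8) = -66*(-153/8) = 5049/4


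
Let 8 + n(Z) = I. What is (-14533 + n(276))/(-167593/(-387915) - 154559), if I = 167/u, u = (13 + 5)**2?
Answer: 609170983685/6475203384336 ≈ 0.094077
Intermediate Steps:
u = 324 (u = 18**2 = 324)
I = 167/324 ≈ 0.51543
n(Z) = -2425/324 (n(Z) = -8 + 167/324 = -2425/324)
(-14533 + n(276))/(-167593/(-387915) - 154559) = (-14533 - 2425/324)/(-167593/(-387915) - 154559) = -4711117/(324*(-167593*(-1/387915) - 154559)) = -4711117/(324*(167593/387915 - 154559)) = -4711117/(324*(-59955586892/387915)) = -4711117/324*(-387915/59955586892) = 609170983685/6475203384336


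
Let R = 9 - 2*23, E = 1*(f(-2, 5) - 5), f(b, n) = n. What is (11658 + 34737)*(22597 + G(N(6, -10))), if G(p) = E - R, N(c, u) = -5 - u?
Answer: 1050104430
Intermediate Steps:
E = 0 (E = 1*(5 - 5) = 1*0 = 0)
R = -37 (R = 9 - 46 = -37)
G(p) = 37 (G(p) = 0 - 1*(-37) = 0 + 37 = 37)
(11658 + 34737)*(22597 + G(N(6, -10))) = (11658 + 34737)*(22597 + 37) = 46395*22634 = 1050104430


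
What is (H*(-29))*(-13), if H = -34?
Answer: -12818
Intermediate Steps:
(H*(-29))*(-13) = -34*(-29)*(-13) = 986*(-13) = -12818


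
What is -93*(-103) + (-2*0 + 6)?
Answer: 9585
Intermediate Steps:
-93*(-103) + (-2*0 + 6) = 9579 + (0 + 6) = 9579 + 6 = 9585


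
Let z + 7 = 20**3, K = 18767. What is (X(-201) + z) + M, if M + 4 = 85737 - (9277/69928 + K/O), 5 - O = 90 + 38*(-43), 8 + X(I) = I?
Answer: 10128291837175/108318472 ≈ 93505.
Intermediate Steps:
X(I) = -8 + I
O = 1549 (O = 5 - (90 + 38*(-43)) = 5 - (90 - 1634) = 5 - 1*(-1544) = 5 + 1544 = 1549)
z = 7993 (z = -7 + 20**3 = -7 + 8000 = 7993)
M = 9285140851127/108318472 (M = -4 + (85737 - (9277/69928 + 18767/1549)) = -4 + (85737 - 1*1326708849/108318472) = -4 + (85737 - 1326708849/108318472) = -4 + 9285574125015/108318472 = 9285140851127/108318472 ≈ 85721.)
(X(-201) + z) + M = ((-8 - 201) + 7993) + 9285140851127/108318472 = (-209 + 7993) + 9285140851127/108318472 = 7784 + 9285140851127/108318472 = 10128291837175/108318472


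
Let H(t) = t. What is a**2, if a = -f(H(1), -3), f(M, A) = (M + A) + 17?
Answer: 225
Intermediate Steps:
f(M, A) = 17 + A + M (f(M, A) = (A + M) + 17 = 17 + A + M)
a = -15 (a = -(17 - 3 + 1) = -1*15 = -15)
a**2 = (-15)**2 = 225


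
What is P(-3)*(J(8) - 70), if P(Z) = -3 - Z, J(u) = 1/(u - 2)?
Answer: 0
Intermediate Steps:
J(u) = 1/(-2 + u)
P(-3)*(J(8) - 70) = (-3 - 1*(-3))*(1/(-2 + 8) - 70) = (-3 + 3)*(1/6 - 70) = 0*(1/6 - 70) = 0*(-419/6) = 0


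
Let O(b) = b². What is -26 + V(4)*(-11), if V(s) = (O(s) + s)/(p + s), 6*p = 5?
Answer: -2074/29 ≈ -71.517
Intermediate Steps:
p = ⅚ (p = (⅙)*5 = ⅚ ≈ 0.83333)
V(s) = (s + s²)/(⅚ + s) (V(s) = (s² + s)/(⅚ + s) = (s + s²)/(⅚ + s))
-26 + V(4)*(-11) = -26 + (6*4*(1 + 4)/(5 + 6*4))*(-11) = -26 + (6*4*5/(5 + 24))*(-11) = -26 + (6*4*5/29)*(-11) = -26 + (6*4*(1/29)*5)*(-11) = -26 + (120/29)*(-11) = -26 - 1320/29 = -2074/29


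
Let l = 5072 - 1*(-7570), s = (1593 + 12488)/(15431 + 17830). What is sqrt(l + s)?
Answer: sqrt(13986238625823)/33261 ≈ 112.44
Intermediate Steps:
s = 14081/33261 ≈ 0.42335
l = 12642 (l = 5072 + 7570 = 12642)
sqrt(l + s) = sqrt(12642 + 14081/33261) = sqrt(420499643/33261) = sqrt(13986238625823)/33261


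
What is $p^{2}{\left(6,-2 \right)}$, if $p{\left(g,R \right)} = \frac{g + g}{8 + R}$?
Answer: $4$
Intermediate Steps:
$p{\left(g,R \right)} = \frac{2 g}{8 + R}$
$p^{2}{\left(6,-2 \right)} = \left(2 \cdot 6 \frac{1}{8 - 2}\right)^{2} = \left(2 \cdot 6 \cdot \frac{1}{6}\right)^{2} = 2^{2} = 4$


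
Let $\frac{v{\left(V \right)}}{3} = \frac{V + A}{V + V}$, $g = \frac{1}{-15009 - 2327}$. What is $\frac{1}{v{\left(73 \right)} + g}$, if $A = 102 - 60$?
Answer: $\frac{1265528}{2990387} \approx 0.4232$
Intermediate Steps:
$g = - \frac{1}{17336}$ ($g = \frac{1}{-17336} = - \frac{1}{17336} \approx -5.7683 \cdot 10^{-5}$)
$A = 42$
$v{\left(V \right)} = \frac{3 \left(42 + V\right)}{2 V}$ ($v{\left(V \right)} = 3 \frac{V + 42}{V + V} = 3 \frac{42 + V}{2 V} = \frac{3 \left(42 + V\right)}{2 V}$)
$\frac{1}{v{\left(73 \right)} + g} = \frac{1}{\left(\frac{3}{2} + \frac{63}{73}\right) - \frac{1}{17336}} = \frac{1}{\frac{345}{146} - \frac{1}{17336}} = \frac{1}{\frac{2990387}{1265528}} = \frac{1265528}{2990387}$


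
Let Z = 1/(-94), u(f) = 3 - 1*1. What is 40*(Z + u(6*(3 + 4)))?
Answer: 3740/47 ≈ 79.574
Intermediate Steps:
u(f) = 2 (u(f) = 3 - 1 = 2)
Z = -1/94 ≈ -0.010638
40*(Z + u(6*(3 + 4))) = 40*(-1/94 + 2) = 40*(187/94) = 3740/47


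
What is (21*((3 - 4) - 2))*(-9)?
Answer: 567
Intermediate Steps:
(21*((3 - 4) - 2))*(-9) = (21*(-1 - 2))*(-9) = (21*(-3))*(-9) = -63*(-9) = 567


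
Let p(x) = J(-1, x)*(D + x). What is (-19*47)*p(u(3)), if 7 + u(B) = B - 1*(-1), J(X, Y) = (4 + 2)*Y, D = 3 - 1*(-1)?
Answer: 16074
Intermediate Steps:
D = 4 (D = 3 + 1 = 4)
J(X, Y) = 6*Y
u(B) = -6 + B (u(B) = -7 + (B - 1*(-1)) = -7 + (B + 1) = -7 + (1 + B) = -6 + B)
p(x) = 6*x*(4 + x) (p(x) = (6*x)*(4 + x) = 6*x*(4 + x))
(-19*47)*p(u(3)) = (-19*47)*(6*(-6 + 3)*(4 + (-6 + 3))) = -5358*(-3)*(4 - 3) = -5358*(-3) = -893*(-18) = 16074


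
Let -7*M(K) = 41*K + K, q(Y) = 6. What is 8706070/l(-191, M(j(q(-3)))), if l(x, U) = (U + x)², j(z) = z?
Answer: 8706070/51529 ≈ 168.95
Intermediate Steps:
M(K) = -6*K (M(K) = -(41*K + K)/7 = -6*K)
8706070/l(-191, M(j(q(-3)))) = 8706070/((-6*6 - 191)²) = 8706070/((-36 - 191)²) = 8706070/((-227)²) = 8706070/51529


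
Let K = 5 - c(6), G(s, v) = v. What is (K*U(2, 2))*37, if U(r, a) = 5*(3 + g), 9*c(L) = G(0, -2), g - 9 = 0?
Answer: 34780/3 ≈ 11593.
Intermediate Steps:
g = 9 (g = 9 + 0 = 9)
c(L) = -2/9 (c(L) = (⅑)*(-2) = -2/9)
K = 47/9 (K = 5 - 1*(-2/9) = 5 + 2/9 = 47/9 ≈ 5.2222)
U(r, a) = 60 (U(r, a) = 5*(3 + 9) = 5*12 = 60)
(K*U(2, 2))*37 = ((47/9)*60)*37 = (940/3)*37 = 34780/3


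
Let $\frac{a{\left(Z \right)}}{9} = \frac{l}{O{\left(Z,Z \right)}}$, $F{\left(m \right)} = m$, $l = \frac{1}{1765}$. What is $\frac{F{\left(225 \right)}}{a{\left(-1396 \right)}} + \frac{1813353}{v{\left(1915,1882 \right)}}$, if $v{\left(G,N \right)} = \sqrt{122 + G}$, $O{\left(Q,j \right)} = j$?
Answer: $-61598500 + \frac{604451 \sqrt{2037}}{679} \approx -6.1558 \cdot 10^{7}$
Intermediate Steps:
$l = \frac{1}{1765} \approx 0.00056657$
$a{\left(Z \right)} = \frac{9}{1765 Z}$ ($a{\left(Z \right)} = 9 \frac{1}{1765 Z} = \frac{9}{1765 Z}$)
$\frac{F{\left(225 \right)}}{a{\left(-1396 \right)}} + \frac{1813353}{v{\left(1915,1882 \right)}} = \frac{225}{\frac{9}{1765} \frac{1}{-1396}} + \frac{1813353}{\sqrt{122 + 1915}} = \frac{225}{\frac{9}{1765} \left(- \frac{1}{1396}\right)} + \frac{1813353}{\sqrt{2037}} = \frac{225}{- \frac{9}{2463940}} + 1813353 \frac{\sqrt{2037}}{2037} = 225 \left(- \frac{2463940}{9}\right) + \frac{604451 \sqrt{2037}}{679} = -61598500 + \frac{604451 \sqrt{2037}}{679}$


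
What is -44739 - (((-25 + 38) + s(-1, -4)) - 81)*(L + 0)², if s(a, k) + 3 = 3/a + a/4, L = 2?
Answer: -44442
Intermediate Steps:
s(a, k) = -3 + 3/a + a/4 (s(a, k) = -3 + (3/a + a/4) = -3 + 3/a + a/4)
-44739 - (((-25 + 38) + s(-1, -4)) - 81)*(L + 0)² = -44739 - (((-25 + 38) + (-3 + 3/(-1) + (¼)*(-1))) - 81)*(2 + 0)² = -44739 - ((13 + (-3 + 3*(-1) - ¼)) - 81)*2² = -44739 - ((13 + (-3 - 3 - ¼)) - 81)*4 = -44739 - ((13 - 25/4) - 81)*4 = -44739 - (27/4 - 81)*4 = -44739 - (-297)*4/4 = -44739 - 1*(-297) = -44739 + 297 = -44442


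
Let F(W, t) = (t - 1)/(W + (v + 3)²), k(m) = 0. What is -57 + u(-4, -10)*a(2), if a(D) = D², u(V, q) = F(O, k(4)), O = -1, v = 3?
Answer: -1999/35 ≈ -57.114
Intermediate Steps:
F(W, t) = (-1 + t)/(36 + W) (F(W, t) = (t - 1)/(W + (3 + 3)²) = (-1 + t)/(W + 6²) = (-1 + t)/(W + 36) = (-1 + t)/(36 + W))
u(V, q) = -1/35 (u(V, q) = (-1 + 0)/(36 - 1) = -1/35)
-57 + u(-4, -10)*a(2) = -57 - 1/35*2² = -57 - 1/35*4 = -57 - 4/35 = -1999/35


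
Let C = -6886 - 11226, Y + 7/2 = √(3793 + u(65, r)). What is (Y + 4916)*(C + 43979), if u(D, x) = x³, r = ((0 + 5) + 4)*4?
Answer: 254143275/2 + 25867*√50449 ≈ 1.3288e+8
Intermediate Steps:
r = 36 (r = (5 + 4)*4 = 9*4 = 36)
Y = -7/2 + √50449 (Y = -7/2 + √(3793 + 36³) = -7/2 + √(3793 + 46656) = -7/2 + √50449 ≈ 221.11)
C = -18112
(Y + 4916)*(C + 43979) = ((-7/2 + √50449) + 4916)*(-18112 + 43979) = (9825/2 + √50449)*25867 = 254143275/2 + 25867*√50449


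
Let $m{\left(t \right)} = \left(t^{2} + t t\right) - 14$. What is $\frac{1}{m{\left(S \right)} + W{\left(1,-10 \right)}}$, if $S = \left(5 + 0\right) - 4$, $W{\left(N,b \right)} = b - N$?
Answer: $- \frac{1}{23} \approx -0.043478$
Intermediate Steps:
$S = 1$ ($S = 5 - 4 = 1$)
$m{\left(t \right)} = -14 + 2 t^{2}$ ($m{\left(t \right)} = \left(t^{2} + t^{2}\right) - 14 = 2 t^{2} - 14 = -14 + 2 t^{2}$)
$\frac{1}{m{\left(S \right)} + W{\left(1,-10 \right)}} = \frac{1}{\left(-14 + 2 \cdot 1^{2}\right) - 11} = \frac{1}{\left(-14 + 2 \cdot 1\right) - 11} = \frac{1}{\left(-14 + 2\right) - 11} = \frac{1}{-12 - 11} = \frac{1}{-23} = - \frac{1}{23}$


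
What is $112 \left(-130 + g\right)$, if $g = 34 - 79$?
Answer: $-19600$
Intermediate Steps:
$g = -45$ ($g = 34 - 79 = -45$)
$112 \left(-130 + g\right) = 112 \left(-130 - 45\right) = 112 \left(-175\right) = -19600$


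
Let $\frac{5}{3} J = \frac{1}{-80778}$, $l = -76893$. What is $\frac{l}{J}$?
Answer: $10352104590$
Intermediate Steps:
$J = - \frac{1}{134630}$ ($J = \frac{3}{5 \left(-80778\right)} = \frac{3}{5} \left(- \frac{1}{80778}\right) = - \frac{1}{134630} \approx -7.4278 \cdot 10^{-6}$)
$\frac{l}{J} = - \frac{76893}{- \frac{1}{134630}} = \left(-76893\right) \left(-134630\right) = 10352104590$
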